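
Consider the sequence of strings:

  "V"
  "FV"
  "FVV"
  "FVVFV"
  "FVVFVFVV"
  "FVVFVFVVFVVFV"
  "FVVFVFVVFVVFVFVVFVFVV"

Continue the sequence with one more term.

FVVFVFVVFVVFVFVVFVFVVFVVFVFVVFVVFV

Each term (from the third on) is the previous term followed by the one before it: term 3 = FV·V = FVV.
So term 8 is FVVFVFVVFVVFVFVVFVFVV·FVVFVFVVFVVFV.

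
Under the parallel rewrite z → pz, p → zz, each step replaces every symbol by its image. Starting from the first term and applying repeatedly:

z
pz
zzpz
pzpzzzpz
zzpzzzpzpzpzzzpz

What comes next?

Rewriting the 16 symbols of zzpzzzpzpzpzzzpz one by one yields pz pz zz pz pz pz zz pz zz pz zz pz pz pz zz pz; concatenated:

pzpzzzpzpzpzzzpzzzpzzzpzpzpzzzpz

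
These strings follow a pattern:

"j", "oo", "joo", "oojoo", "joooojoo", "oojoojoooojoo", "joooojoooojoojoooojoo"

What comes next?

oojoojoooojoojoooojoooojoojoooojoo

Each term (from the third on) is the two preceding terms concatenated in order: term 3 = j·oo = joo.
The next term joins oojoojoooojoo and joooojoooojoojoooojoo.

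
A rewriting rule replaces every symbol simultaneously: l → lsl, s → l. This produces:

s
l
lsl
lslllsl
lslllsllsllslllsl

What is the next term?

Rewriting the 17 symbols of lslllsllsllslllsl one by one yields lsl l lsl lsl lsl l lsl lsl l lsl lsl l lsl lsl lsl l lsl; concatenated:

lslllsllsllslllsllslllsllslllsllsllslllsl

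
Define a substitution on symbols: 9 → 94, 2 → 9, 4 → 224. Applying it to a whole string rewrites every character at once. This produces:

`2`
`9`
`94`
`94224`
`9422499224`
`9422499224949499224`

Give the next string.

Replace each of the 19 characters of 9422499224949499224 in place — 94 224 9 9 224 94 94 9 9 224 94 224 94 224 94 94 9 9 224 — and concatenate.

94224992249494992249422494224949499224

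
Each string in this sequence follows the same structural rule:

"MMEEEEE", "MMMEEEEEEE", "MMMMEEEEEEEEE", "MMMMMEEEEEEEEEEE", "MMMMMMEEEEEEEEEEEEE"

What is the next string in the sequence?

Term n consists of n-1 M's, followed by 2n-1 E's, where the shown terms are n = 3, 4, 5, 6, 7.
At n = 8 the blocks have lengths 7, 15.

MMMMMMMEEEEEEEEEEEEEEE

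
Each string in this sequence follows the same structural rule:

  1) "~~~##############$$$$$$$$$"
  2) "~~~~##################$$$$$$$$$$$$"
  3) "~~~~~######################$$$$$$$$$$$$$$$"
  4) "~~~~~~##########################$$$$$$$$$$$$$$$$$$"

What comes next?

Each string has the form ~^{n} #^{4n+2} $^{3n}, where the shown terms are n = 3, 4, 5, 6.
Setting n = 7 gives 7, 30, 21 characters in each block.

~~~~~~~##############################$$$$$$$$$$$$$$$$$$$$$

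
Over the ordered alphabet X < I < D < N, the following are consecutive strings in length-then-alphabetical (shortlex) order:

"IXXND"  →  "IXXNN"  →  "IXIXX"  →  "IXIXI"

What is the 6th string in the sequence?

Advancing 2 positions from IXIXI through IXIXI → IXIXD reaches term 6.

IXIXN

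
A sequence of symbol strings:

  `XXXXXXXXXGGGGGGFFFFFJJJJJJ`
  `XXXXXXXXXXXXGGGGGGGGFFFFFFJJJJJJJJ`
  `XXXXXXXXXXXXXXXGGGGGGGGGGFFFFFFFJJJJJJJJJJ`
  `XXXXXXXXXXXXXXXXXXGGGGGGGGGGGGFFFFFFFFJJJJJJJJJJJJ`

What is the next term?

Term n consists of 3n X's, followed by 2n G's, followed by n+2 F's, followed by 2n J's, where the shown terms are n = 3, 4, 5, 6.
For the next term, n = 7, so the run lengths are 21, 14, 9, 14.

XXXXXXXXXXXXXXXXXXXXXGGGGGGGGGGGGGGFFFFFFFFFJJJJJJJJJJJJJJ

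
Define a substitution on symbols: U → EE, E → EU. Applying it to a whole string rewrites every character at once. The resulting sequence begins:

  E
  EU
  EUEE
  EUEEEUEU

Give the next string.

EUEEEUEUEUEEEUEE

Expanding EUEEEUEU: E→EU, U→EE, E→EU, E→EU, E→EU, U→EE, E→EU, U→EE. Concatenated: EU EE EU EU EU EE EU EE.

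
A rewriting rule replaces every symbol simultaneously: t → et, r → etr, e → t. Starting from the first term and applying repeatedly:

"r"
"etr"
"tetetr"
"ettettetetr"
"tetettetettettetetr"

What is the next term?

ettettetettettetettetettettetetr

φ(tetettetettettetetr) expands symbol-by-symbol to et t et t et et t et t et et t et et t et t et etr; joining the 19 pieces gives the next term.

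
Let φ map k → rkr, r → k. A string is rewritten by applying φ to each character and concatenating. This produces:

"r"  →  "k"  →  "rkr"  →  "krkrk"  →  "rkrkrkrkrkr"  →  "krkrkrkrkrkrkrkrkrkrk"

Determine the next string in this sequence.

Rewriting the 21 symbols of krkrkrkrkrkrkrkrkrkrk one by one yields rkr k rkr k rkr k rkr k rkr k rkr k rkr k rkr k rkr k rkr k rkr; concatenated:

rkrkrkrkrkrkrkrkrkrkrkrkrkrkrkrkrkrkrkrkrkr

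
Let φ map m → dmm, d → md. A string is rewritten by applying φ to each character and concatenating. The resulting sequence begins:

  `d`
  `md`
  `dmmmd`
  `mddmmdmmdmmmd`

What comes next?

dmmmdmddmmdmmmddmmdmmmddmmdmmdmmmd

Replace each of the 13 characters of mddmmdmmdmmmd in place — dmm md md dmm dmm md dmm dmm md dmm dmm dmm md — and concatenate.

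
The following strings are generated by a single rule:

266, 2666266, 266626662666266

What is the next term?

2666266626662666266626662666266

Each string is two copies of the previous one joined by '6'.
One more doubling of 266626662666266 gives the answer.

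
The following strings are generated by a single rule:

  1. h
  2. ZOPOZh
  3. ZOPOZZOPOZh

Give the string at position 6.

ZOPOZZOPOZZOPOZZOPOZZOPOZh

The strings grow by a fixed prefix ZOPOZ each time.
From ZOPOZZOPOZh, 3 further steps: ZOPOZZOPOZh → ZOPOZZOPOZZOPOZh → ZOPOZZOPOZZOPOZZOPOZh → (answer).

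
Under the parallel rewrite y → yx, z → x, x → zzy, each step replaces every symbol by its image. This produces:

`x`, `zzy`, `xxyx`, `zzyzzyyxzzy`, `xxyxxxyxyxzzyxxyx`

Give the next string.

Applying the rule to each of the 17 symbols of xxyxxxyxyxzzyxxyx gives the pieces zzy zzy yx zzy zzy zzy yx zzy yx zzy x x yx zzy zzy yx zzy, which concatenate to the answer.

zzyzzyyxzzyzzyzzyyxzzyyxzzyxxyxzzyzzyyxzzy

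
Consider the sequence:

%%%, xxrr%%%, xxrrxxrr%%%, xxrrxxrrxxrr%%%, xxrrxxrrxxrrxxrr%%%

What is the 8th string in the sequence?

Each term is the previous one with xxrr prepended.
From xxrrxxrrxxrrxxrr%%%, 3 further steps: xxrrxxrrxxrrxxrr%%% → xxrrxxrrxxrrxxrrxxrr%%% → xxrrxxrrxxrrxxrrxxrrxxrr%%% → (answer).

xxrrxxrrxxrrxxrrxxrrxxrrxxrr%%%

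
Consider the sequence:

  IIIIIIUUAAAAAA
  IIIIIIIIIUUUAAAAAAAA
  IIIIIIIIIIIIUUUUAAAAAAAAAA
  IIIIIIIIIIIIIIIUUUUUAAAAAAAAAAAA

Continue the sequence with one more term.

Term n consists of 3n I's, followed by n U's, followed by 2n+2 A's, where the shown terms are n = 2, 3, 4, 5.
Setting n = 6 gives 18, 6, 14 characters in each block.

IIIIIIIIIIIIIIIIIIUUUUUUAAAAAAAAAAAAAA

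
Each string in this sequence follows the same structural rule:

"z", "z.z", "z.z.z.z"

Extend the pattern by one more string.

Every step duplicates the string with '.' between the halves.
So the next term is two copies of z.z.z.z with '.' between the halves.

z.z.z.z.z.z.z.z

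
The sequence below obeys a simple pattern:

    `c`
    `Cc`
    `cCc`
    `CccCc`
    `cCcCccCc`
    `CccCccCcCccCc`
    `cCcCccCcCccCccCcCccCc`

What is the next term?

Each term (from the third on) is the two preceding terms concatenated in order: term 3 = c·Cc = cCc.
So term 8 is CccCccCcCccCc·cCcCccCcCccCccCcCccCc.

CccCccCcCccCccCcCccCcCccCccCcCccCc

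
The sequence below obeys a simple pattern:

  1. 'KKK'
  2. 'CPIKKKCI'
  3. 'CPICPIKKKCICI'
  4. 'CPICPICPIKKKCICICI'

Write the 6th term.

CPICPICPICPICPIKKKCICICICICI

Every step adds CPI to the front and CI to the end of the previous string.
From CPICPICPIKKKCICICI, 2 further steps: CPICPICPIKKKCICICI → CPICPICPICPIKKKCICICICI → (answer).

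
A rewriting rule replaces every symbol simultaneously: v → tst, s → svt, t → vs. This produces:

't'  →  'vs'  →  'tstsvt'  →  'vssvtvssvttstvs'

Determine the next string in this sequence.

tstsvtsvttstvststsvtsvttstvsvssvtvststsvt

φ(vssvtvssvttstvs) expands symbol-by-symbol to tst svt svt tst vs tst svt svt tst vs vs svt vs tst svt; joining the 15 pieces gives the next term.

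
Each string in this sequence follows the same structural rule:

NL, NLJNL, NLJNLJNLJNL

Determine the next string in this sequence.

Every step duplicates the string with 'J' between the halves.
Doubling NLJNLJNLJNL with 'J' between the halves:

NLJNLJNLJNLJNLJNLJNLJNL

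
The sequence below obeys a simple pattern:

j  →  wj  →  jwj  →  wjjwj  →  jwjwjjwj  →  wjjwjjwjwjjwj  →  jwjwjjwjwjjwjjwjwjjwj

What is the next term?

From term 3 onward, concatenate the second-to-last term with the last: j·wj = jwj, wj·jwj = wjjwj, …
So term 8 is wjjwjjwjwjjwj·jwjwjjwjwjjwjjwjwjjwj.

wjjwjjwjwjjwjjwjwjjwjwjjwjjwjwjjwj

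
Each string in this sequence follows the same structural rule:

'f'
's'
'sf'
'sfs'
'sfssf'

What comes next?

This is a Fibonacci-style word recurrence s(k) = s(k−1)·s(k−2): e.g. s·f = sf.
The next term joins sfssf and sfs.

sfssfsfs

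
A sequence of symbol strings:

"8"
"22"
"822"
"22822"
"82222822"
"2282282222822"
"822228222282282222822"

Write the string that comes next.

Each term (from the third on) is the two preceding terms concatenated in order: term 3 = 8·22 = 822.
So term 8 is 2282282222822·822228222282282222822.

2282282222822822228222282282222822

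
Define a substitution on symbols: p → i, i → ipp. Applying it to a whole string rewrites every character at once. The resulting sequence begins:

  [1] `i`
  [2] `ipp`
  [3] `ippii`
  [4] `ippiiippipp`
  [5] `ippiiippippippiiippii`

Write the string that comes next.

Replace each of the 21 characters of ippiiippippippiiippii in place — ipp i i ipp ipp ipp i i ipp i i ipp i i ipp ipp ipp i i ipp ipp — and concatenate.

ippiiippippippiiippiiippiiippippippiiippipp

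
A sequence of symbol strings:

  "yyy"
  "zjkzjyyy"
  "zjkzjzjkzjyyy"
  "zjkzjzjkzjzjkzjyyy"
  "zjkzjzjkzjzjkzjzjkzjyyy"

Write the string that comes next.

Every step adds zjkzj at the front: s(k+1) = zjkzj·s(k).
One more step from zjkzjzjkzjzjkzjzjkzjyyy gives the answer.

zjkzjzjkzjzjkzjzjkzjzjkzjyyy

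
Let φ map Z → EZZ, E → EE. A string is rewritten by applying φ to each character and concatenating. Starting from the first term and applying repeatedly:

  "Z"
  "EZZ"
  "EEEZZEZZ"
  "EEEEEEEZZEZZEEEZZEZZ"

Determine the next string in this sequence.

φ(EEEEEEEZZEZZEEEZZEZZ) expands symbol-by-symbol to EE EE EE EE EE EE EE EZZ EZZ EE EZZ EZZ EE EE EE EZZ EZZ EE EZZ EZZ; joining the 20 pieces gives the next term.

EEEEEEEEEEEEEEEZZEZZEEEZZEZZEEEEEEEZZEZZEEEZZEZZ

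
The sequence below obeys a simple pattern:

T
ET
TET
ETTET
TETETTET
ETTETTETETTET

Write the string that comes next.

From term 3 onward, concatenate the second-to-last term with the last: T·ET = TET, ET·TET = ETTET, …
Continuing: TETETTET · ETTETTETETTET gives term 7.

TETETTETETTETTETETTET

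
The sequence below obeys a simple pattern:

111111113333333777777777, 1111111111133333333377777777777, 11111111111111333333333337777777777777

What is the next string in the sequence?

111111111111111113333333333333777777777777777

Term n consists of 3n-1 1's, followed by 2n+1 3's, followed by 2n+3 7's, where the shown terms are n = 3, 4, 5.
For the next term, n = 6, so the run lengths are 17, 13, 15.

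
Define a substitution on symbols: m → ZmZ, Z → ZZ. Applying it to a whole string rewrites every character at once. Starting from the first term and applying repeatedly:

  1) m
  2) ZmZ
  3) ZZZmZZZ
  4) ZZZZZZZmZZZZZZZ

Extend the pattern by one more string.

Replace each of the 15 characters of ZZZZZZZmZZZZZZZ in place — ZZ ZZ ZZ ZZ ZZ ZZ ZZ ZmZ ZZ ZZ ZZ ZZ ZZ ZZ ZZ — and concatenate.

ZZZZZZZZZZZZZZZmZZZZZZZZZZZZZZZ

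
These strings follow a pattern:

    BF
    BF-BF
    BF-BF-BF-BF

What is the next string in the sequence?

Each string is two copies of the previous one joined by '-'.
So the next term is two copies of BF-BF-BF-BF with '-' between the halves.

BF-BF-BF-BF-BF-BF-BF-BF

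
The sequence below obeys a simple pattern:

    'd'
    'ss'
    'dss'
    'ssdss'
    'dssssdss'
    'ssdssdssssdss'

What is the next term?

From term 3 onward, concatenate the second-to-last term with the last: d·ss = dss, ss·dss = ssdss, …
The next term joins dssssdss and ssdssdssssdss.

dssssdssssdssdssssdss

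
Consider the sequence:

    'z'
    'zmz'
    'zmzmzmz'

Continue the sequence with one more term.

Each string is two copies of the previous one joined by 'm'.
So the next term is two copies of zmzmzmz with 'm' between the halves.

zmzmzmzmzmzmzmz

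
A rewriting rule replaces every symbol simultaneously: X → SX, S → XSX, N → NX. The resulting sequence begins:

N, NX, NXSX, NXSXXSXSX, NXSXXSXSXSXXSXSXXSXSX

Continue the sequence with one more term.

NXSXXSXSXSXXSXSXXSXSXXSXSXSXXSXSXXSXSXSXXSXSXXSXSX

φ(NXSXXSXSXSXXSXSXXSXSX) expands symbol-by-symbol to NX SX XSX SX SX XSX SX XSX SX XSX SX SX XSX SX XSX SX SX XSX SX XSX SX; joining the 21 pieces gives the next term.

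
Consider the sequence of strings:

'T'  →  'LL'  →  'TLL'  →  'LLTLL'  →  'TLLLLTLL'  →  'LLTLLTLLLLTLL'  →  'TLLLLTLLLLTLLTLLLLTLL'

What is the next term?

LLTLLTLLLLTLLTLLLLTLLLLTLLTLLLLTLL

From term 3 onward, concatenate the second-to-last term with the last: T·LL = TLL, LL·TLL = LLTLL, …
So term 8 is LLTLLTLLLLTLL·TLLLLTLLLLTLLTLLLLTLL.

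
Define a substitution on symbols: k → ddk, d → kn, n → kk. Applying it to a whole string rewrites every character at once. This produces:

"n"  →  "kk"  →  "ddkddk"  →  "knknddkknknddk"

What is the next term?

ddkkkddkkkknknddkddkkkddkkkknknddk

φ(knknddkknknddk) expands symbol-by-symbol to ddk kk ddk kk kn kn ddk ddk kk ddk kk kn kn ddk; joining the 14 pieces gives the next term.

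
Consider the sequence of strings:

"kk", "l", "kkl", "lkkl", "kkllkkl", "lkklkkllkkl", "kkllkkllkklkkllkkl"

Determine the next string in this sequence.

lkklkkllkklkkllkkllkklkkllkkl

From term 3 onward, concatenate the second-to-last term with the last: kk·l = kkl, l·kkl = lkkl, …
Continuing: lkklkkllkkl · kkllkkllkklkkllkkl gives term 8.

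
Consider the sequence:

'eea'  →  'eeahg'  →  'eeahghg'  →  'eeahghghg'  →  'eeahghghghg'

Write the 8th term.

eeahghghghghghghg

Every step adds hg to the end: s(k+1) = s(k)·hg.
From eeahghghghg, 3 further steps: eeahghghghg → eeahghghghghg → eeahghghghghghg → (answer).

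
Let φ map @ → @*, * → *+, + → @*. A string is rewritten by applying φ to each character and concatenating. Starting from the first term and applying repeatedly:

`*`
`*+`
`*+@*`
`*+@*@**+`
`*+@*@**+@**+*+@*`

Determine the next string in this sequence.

Applying the rule to each of the 16 symbols of *+@*@**+@**+*+@* gives the pieces *+ @* @* *+ @* *+ *+ @* @* *+ *+ @* *+ @* @* *+, which concatenate to the answer.

*+@*@**+@**+*+@*@**+*+@**+@*@**+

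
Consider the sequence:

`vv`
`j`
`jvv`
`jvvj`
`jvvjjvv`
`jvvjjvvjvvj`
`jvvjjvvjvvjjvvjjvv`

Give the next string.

jvvjjvvjvvjjvvjjvvjvvjjvvjvvj

This is a Fibonacci-style word recurrence s(k) = s(k−1)·s(k−2): e.g. j·vv = jvv.
The next term joins jvvjjvvjvvjjvvjjvv and jvvjjvvjvvj.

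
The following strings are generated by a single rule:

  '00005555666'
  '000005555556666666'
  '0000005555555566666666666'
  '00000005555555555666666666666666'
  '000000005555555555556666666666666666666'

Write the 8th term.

Reading off run lengths: 0 runs 4, 5, 6, 7, 8; 5 runs 4, 6, 8, 10, 12; 6 runs 3, 7, 11, 15, 19 — each is linear in n (n = 1, 2, …).
Setting n = 8 gives 11, 18, 31 characters in each block.

000000000005555555555555555556666666666666666666666666666666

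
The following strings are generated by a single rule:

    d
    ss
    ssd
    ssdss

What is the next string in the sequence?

ssdssssd

From term 3 onward, concatenate the last term with the second-to-last: ss·d = ssd, ssd·ss = ssdss, …
Continuing: ssdss · ssd gives term 5.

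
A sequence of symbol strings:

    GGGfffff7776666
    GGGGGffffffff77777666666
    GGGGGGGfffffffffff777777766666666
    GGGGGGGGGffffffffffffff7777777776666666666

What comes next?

GGGGGGGGGGGfffffffffffffffff77777777777666666666666

Reading off run lengths: G runs 3, 5, 7, 9; f runs 5, 8, 11, 14; 7 runs 3, 5, 7, 9; 6 runs 4, 6, 8, 10 — each is linear in n (n = 1, 2, …).
For the next term, n = 5, so the run lengths are 11, 17, 11, 12.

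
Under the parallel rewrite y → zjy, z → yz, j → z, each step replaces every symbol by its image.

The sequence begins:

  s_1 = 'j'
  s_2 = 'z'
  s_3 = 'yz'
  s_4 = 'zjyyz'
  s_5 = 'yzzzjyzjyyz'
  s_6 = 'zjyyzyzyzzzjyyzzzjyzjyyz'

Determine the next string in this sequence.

φ(zjyyzyzyzzzjyyzzzjyzjyyz) expands symbol-by-symbol to yz z zjy zjy yz zjy yz zjy yz yz yz z zjy zjy yz yz yz z zjy yz z zjy zjy yz; joining the 24 pieces gives the next term.

yzzzjyzjyyzzjyyzzjyyzyzyzzzjyzjyyzyzyzzzjyyzzzjyzjyyz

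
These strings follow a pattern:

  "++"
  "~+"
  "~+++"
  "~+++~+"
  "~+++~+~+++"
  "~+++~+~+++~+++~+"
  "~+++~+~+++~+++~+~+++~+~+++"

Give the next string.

~+++~+~+++~+++~+~+++~+~+++~+++~+~+++~+++~+

From term 3 onward, concatenate the last term with the second-to-last: ~+·++ = ~+++, ~+++·~+ = ~+++~+, …
Continuing: ~+++~+~+++~+++~+~+++~+~+++ · ~+++~+~+++~+++~+ gives term 8.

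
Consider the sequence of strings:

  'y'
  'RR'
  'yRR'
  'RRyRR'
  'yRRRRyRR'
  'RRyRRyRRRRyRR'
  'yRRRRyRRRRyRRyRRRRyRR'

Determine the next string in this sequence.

RRyRRyRRRRyRRyRRRRyRRRRyRRyRRRRyRR

This is a Fibonacci-style word recurrence s(k) = s(k−2)·s(k−1): e.g. y·RR = yRR.
Continuing: RRyRRyRRRRyRR · yRRRRyRRRRyRRyRRRRyRR gives term 8.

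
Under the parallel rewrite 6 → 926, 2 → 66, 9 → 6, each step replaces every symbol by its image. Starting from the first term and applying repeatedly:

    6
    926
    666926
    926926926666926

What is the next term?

Replace each of the 15 characters of 926926926666926 in place — 6 66 926 6 66 926 6 66 926 926 926 926 6 66 926 — and concatenate.

666926666926666926926926926666926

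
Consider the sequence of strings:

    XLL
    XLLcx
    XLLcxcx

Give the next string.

XLLcxcxcx

Each term is the previous one with cx appended.
So the next term is XLLcxcx·cx.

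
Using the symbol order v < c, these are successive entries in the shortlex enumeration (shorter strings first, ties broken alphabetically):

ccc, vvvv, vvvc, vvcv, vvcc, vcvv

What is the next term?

vcvc

Treat vcvv as a base-2 numeral over the given alphabet and add one, carrying through any trailing c's.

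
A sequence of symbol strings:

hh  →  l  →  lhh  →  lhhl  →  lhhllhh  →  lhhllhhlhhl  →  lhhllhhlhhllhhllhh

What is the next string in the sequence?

Each term (from the third on) is the previous term followed by the one before it: term 3 = l·hh = lhh.
Continuing: lhhllhhlhhllhhllhh · lhhllhhlhhl gives term 8.

lhhllhhlhhllhhllhhlhhllhhlhhl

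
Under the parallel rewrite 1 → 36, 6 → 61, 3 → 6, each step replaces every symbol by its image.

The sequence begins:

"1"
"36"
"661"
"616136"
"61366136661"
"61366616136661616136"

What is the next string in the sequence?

Replace each of the 20 characters of 61366616136661616136 in place — 61 36 6 61 61 61 36 61 36 6 61 61 61 36 61 36 61 36 6 61 — and concatenate.

6136661616136613666161613661366136661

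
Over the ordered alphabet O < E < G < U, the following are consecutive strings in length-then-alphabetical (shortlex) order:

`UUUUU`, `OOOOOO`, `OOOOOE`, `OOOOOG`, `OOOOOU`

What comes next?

OOOOEO

Treat OOOOOU as a base-4 numeral over the given alphabet and add one, carrying through any trailing U's.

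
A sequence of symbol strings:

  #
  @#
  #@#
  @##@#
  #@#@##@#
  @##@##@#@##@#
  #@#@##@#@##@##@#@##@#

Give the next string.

This is a Fibonacci-style word recurrence s(k) = s(k−2)·s(k−1): e.g. #·@# = #@#.
Continuing: @##@##@#@##@# · #@#@##@#@##@##@#@##@# gives term 8.

@##@##@#@##@##@#@##@#@##@##@#@##@#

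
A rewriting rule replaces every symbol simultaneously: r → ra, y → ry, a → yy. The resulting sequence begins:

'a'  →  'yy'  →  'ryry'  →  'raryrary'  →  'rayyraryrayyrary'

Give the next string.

Rewriting the 16 symbols of rayyraryrayyrary one by one yields ra yy ry ry ra yy ra ry ra yy ry ry ra yy ra ry; concatenated:

rayyryryrayyraryrayyryryrayyrary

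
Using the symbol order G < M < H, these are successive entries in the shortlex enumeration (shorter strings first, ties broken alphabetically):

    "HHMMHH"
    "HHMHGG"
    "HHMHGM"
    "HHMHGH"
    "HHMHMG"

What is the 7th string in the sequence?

HHMHMH

Advancing 2 positions from HHMHMG through HHMHMG → HHMHMM reaches term 7.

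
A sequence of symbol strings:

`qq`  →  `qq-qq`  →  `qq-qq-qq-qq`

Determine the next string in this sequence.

qq-qq-qq-qq-qq-qq-qq-qq

Each string is two copies of the previous one joined by '-'.
One more doubling of qq-qq-qq-qq gives the answer.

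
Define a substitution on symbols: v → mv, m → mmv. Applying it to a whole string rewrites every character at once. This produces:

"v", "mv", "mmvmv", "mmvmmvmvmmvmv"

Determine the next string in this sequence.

mmvmmvmvmmvmmvmvmmvmvmmvmmvmvmmvmv

φ(mmvmmvmvmmvmv) expands symbol-by-symbol to mmv mmv mv mmv mmv mv mmv mv mmv mmv mv mmv mv; joining the 13 pieces gives the next term.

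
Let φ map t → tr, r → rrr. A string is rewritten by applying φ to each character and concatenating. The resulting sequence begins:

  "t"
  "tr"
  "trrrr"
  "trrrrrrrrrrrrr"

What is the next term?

Applying the rule to each of the 14 symbols of trrrrrrrrrrrrr gives the pieces tr rrr rrr rrr rrr rrr rrr rrr rrr rrr rrr rrr rrr rrr, which concatenate to the answer.

trrrrrrrrrrrrrrrrrrrrrrrrrrrrrrrrrrrrrrrr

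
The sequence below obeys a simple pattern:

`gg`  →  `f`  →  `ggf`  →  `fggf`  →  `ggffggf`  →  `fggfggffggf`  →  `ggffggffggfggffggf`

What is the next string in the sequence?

Each term (from the third on) is the two preceding terms concatenated in order: term 3 = gg·f = ggf.
So term 8 is fggfggffggf·ggffggffggfggffggf.

fggfggffggfggffggffggfggffggf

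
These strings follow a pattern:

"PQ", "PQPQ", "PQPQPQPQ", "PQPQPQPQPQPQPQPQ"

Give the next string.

Each string is two copies of the previous one concatenated.
Doubling PQPQPQPQPQPQPQPQ:

PQPQPQPQPQPQPQPQPQPQPQPQPQPQPQPQ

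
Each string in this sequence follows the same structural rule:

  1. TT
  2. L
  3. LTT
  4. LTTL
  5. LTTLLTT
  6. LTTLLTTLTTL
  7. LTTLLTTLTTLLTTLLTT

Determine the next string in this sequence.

LTTLLTTLTTLLTTLLTTLTTLLTTLTTL

This is a Fibonacci-style word recurrence s(k) = s(k−1)·s(k−2): e.g. L·TT = LTT.
The next term joins LTTLLTTLTTLLTTLLTT and LTTLLTTLTTL.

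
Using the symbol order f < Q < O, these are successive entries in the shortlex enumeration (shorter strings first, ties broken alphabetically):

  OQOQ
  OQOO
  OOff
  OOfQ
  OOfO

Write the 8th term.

OOQO

Advancing 3 positions from OOfO through OOfO → OOQf → OOQQ reaches term 8.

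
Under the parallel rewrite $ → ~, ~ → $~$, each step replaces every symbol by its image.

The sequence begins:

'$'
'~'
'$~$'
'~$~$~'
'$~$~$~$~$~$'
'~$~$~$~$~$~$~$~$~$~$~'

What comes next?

Rewriting the 21 symbols of ~$~$~$~$~$~$~$~$~$~$~ one by one yields $~$ ~ $~$ ~ $~$ ~ $~$ ~ $~$ ~ $~$ ~ $~$ ~ $~$ ~ $~$ ~ $~$ ~ $~$; concatenated:

$~$~$~$~$~$~$~$~$~$~$~$~$~$~$~$~$~$~$~$~$~$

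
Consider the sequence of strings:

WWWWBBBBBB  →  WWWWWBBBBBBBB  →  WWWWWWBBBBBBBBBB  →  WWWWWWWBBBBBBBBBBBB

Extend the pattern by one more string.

Each string has the form W^{n+1} B^{2n}, where the shown terms are n = 3, 4, 5, 6.
For the next term, n = 7, so the run lengths are 8, 14.

WWWWWWWWBBBBBBBBBBBBBB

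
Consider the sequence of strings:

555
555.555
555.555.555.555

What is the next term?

s(k+1) = s(k)·.·s(k) — each term doubles the last with '.' between the halves.
So the next term is two copies of 555.555.555.555 with '.' between the halves.

555.555.555.555.555.555.555.555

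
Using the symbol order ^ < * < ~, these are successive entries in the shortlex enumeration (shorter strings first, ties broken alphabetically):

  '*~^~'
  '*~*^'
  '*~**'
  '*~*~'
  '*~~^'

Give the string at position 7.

*~~~

Stepping forward 2 times from *~~^: *~~^ → *~~*, then the target.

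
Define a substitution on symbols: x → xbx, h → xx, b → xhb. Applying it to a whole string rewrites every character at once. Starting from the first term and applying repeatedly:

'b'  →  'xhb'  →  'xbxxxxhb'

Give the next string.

xbxxhbxbxxbxxbxxbxxxxhb

Apply φ to xbxxxxhb symbol by symbol: x→xbx, b→xhb, x→xbx, x→xbx, x→xbx, x→xbx, h→xx, b→xhb; joined: xbx xhb xbx xbx xbx xbx xx xhb.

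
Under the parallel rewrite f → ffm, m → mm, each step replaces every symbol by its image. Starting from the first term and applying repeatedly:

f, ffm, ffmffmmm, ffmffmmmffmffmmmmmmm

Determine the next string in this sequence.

ffmffmmmffmffmmmmmmmffmffmmmffmffmmmmmmmmmmmmmmm

φ(ffmffmmmffmffmmmmmmm) expands symbol-by-symbol to ffm ffm mm ffm ffm mm mm mm ffm ffm mm ffm ffm mm mm mm mm mm mm mm; joining the 20 pieces gives the next term.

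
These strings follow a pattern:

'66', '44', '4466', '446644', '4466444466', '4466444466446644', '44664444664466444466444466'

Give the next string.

446644446644664444664444664466444466446644

Each term (from the third on) is the previous term followed by the one before it: term 3 = 44·66 = 4466.
Continuing: 44664444664466444466444466 · 4466444466446644 gives term 8.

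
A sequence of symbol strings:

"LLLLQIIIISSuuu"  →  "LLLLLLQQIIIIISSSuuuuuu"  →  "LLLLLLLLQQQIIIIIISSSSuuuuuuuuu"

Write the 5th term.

LLLLLLLLLLLLQQQQQIIIIIIIISSSSSSuuuuuuuuuuuuuuu

Reading off run lengths: L runs 4, 6, 8; Q runs 1, 2, 3; I runs 4, 5, 6; S runs 2, 3, 4; u runs 3, 6, 9 — each is linear in n (n = 1, 2, …).
Setting n = 5 gives 12, 5, 8, 6, 15 characters in each block.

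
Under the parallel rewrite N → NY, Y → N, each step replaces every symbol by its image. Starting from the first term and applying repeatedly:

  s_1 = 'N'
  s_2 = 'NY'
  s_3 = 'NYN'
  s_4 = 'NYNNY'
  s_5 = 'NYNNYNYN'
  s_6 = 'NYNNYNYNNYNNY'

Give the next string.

Applying the rule to each of the 13 symbols of NYNNYNYNNYNNY gives the pieces NY N NY NY N NY N NY NY N NY NY N, which concatenate to the answer.

NYNNYNYNNYNNYNYNNYNYN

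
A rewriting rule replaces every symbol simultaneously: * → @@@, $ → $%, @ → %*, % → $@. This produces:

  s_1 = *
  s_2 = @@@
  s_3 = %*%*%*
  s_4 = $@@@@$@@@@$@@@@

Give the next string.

$%%*%*%*%*$%%*%*%*%*$%%*%*%*%*

Replace each of the 15 characters of $@@@@$@@@@$@@@@ in place — $% %* %* %* %* $% %* %* %* %* $% %* %* %* %* — and concatenate.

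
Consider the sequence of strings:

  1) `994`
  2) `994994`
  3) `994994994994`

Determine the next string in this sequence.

Each string is two copies of the previous one concatenated.
One more doubling of 994994994994 gives the answer.

994994994994994994994994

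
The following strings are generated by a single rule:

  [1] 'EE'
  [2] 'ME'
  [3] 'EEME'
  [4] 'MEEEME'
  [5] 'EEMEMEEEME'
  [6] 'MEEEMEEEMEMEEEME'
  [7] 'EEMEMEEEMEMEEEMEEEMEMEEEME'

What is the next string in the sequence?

MEEEMEEEMEMEEEMEEEMEMEEEMEMEEEMEEEMEMEEEME

From term 3 onward, concatenate the second-to-last term with the last: EE·ME = EEME, ME·EEME = MEEEME, …
The next term joins MEEEMEEEMEMEEEME and EEMEMEEEMEMEEEMEEEMEMEEEME.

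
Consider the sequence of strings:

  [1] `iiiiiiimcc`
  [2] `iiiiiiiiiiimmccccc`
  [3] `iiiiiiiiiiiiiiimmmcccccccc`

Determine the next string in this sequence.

Each string has the form i^{4n+3} m^{n} c^{3n-1} (n = 1, 2, …).
Setting n = 4 gives 19, 4, 11 characters in each block.

iiiiiiiiiiiiiiiiiiimmmmccccccccccc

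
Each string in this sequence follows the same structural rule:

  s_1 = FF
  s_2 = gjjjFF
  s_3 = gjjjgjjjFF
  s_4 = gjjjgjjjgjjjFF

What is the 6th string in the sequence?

Each term is the previous one with gjjj prepended.
From gjjjgjjjgjjjFF, 2 further steps: gjjjgjjjgjjjFF → gjjjgjjjgjjjgjjjFF → (answer).

gjjjgjjjgjjjgjjjgjjjFF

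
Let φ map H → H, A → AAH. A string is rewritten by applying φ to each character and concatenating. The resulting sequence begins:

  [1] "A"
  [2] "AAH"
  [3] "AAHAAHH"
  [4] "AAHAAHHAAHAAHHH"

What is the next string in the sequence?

AAHAAHHAAHAAHHHAAHAAHHAAHAAHHHH

Replace each of the 15 characters of AAHAAHHAAHAAHHH in place — AAH AAH H AAH AAH H H AAH AAH H AAH AAH H H H — and concatenate.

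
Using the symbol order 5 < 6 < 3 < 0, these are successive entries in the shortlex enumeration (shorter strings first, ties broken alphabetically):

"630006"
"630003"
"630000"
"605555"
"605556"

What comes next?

605553

Treat 605556 as a base-4 numeral over the given alphabet and add one, carrying through any trailing 0's.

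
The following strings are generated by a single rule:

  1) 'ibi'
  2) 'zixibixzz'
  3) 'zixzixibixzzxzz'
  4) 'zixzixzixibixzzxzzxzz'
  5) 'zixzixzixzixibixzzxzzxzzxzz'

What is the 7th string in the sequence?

zixzixzixzixzixzixibixzzxzzxzzxzzxzzxzz

Every step adds zix to the front and xzz to the end of the previous string.
From zixzixzixzixibixzzxzzxzzxzz, 2 further steps: zixzixzixzixibixzzxzzxzzxzz → zixzixzixzixzixibixzzxzzxzzxzzxzz → (answer).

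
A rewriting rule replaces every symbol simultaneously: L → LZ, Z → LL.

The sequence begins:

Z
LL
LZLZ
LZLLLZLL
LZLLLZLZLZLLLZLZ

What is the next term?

LZLLLZLZLZLLLZLLLZLLLZLZLZLLLZLL

Applying the rule to each of the 16 symbols of LZLLLZLZLZLLLZLZ gives the pieces LZ LL LZ LZ LZ LL LZ LL LZ LL LZ LZ LZ LL LZ LL, which concatenate to the answer.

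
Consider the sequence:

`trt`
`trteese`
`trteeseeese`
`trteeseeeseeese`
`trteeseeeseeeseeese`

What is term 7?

trteeseeeseeeseeeseeeseeese

Every step adds eese to the end: s(k+1) = s(k)·eese.
From trteeseeeseeeseeese, 2 further steps: trteeseeeseeeseeese → trteeseeeseeeseeeseeese → (answer).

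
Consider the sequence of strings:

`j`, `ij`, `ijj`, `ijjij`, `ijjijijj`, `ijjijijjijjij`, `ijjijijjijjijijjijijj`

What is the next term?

This is a Fibonacci-style word recurrence s(k) = s(k−1)·s(k−2): e.g. ij·j = ijj.
So term 8 is ijjijijjijjijijjijijj·ijjijijjijjij.

ijjijijjijjijijjijijjijjijijjijjij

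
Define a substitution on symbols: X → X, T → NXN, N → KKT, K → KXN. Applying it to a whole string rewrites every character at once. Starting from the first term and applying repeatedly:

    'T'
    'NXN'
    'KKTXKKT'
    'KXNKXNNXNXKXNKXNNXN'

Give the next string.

KXNXKKTKXNXKKTKKTXKKTXKXNXKKTKXNXKKTKKTXKKT

Applying the rule to each of the 19 symbols of KXNKXNNXNXKXNKXNNXN gives the pieces KXN X KKT KXN X KKT KKT X KKT X KXN X KKT KXN X KKT KKT X KKT, which concatenate to the answer.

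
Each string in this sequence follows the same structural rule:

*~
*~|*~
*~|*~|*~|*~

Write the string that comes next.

*~|*~|*~|*~|*~|*~|*~|*~

s(k+1) = s(k)·|·s(k) — each term doubles the last with '|' between the halves.
So the next term is two copies of *~|*~|*~|*~ with '|' between the halves.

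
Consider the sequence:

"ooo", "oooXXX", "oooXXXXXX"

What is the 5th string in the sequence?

oooXXXXXXXXXXXX

Every step adds XXX to the end: s(k+1) = s(k)·XXX.
From oooXXXXXX, 2 further steps: oooXXXXXX → oooXXXXXXXXX → (answer).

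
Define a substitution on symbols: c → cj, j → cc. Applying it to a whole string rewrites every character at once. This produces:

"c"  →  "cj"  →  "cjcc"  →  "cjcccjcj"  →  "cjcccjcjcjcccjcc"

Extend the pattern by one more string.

cjcccjcjcjcccjcccjcccjcjcjcccjcj

Replace each of the 16 characters of cjcccjcjcjcccjcc in place — cj cc cj cj cj cc cj cc cj cc cj cj cj cc cj cj — and concatenate.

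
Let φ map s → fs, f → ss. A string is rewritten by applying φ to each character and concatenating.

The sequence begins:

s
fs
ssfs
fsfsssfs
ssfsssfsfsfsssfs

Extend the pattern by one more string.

Applying the rule to each of the 16 symbols of ssfsssfsfsfsssfs gives the pieces fs fs ss fs fs fs ss fs ss fs ss fs fs fs ss fs, which concatenate to the answer.

fsfsssfsfsfsssfsssfsssfsfsfsssfs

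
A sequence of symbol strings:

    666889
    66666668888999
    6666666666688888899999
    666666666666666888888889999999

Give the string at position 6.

Term n consists of 4n-1 6's, followed by 2n 8's, followed by 2n-1 9's (n = 1, 2, …).
For term 6, n = 6, so the run lengths are 23, 12, 11.

6666666666666666666666688888888888899999999999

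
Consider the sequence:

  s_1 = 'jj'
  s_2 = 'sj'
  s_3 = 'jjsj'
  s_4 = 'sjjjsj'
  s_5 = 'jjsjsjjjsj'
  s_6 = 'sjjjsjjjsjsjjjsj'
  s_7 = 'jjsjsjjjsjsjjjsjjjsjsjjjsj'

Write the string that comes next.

From term 3 onward, concatenate the second-to-last term with the last: jj·sj = jjsj, sj·jjsj = sjjjsj, …
So term 8 is sjjjsjjjsjsjjjsj·jjsjsjjjsjsjjjsjjjsjsjjjsj.

sjjjsjjjsjsjjjsjjjsjsjjjsjsjjjsjjjsjsjjjsj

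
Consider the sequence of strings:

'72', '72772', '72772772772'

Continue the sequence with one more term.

s(k+1) = s(k)·7·s(k) — each term doubles the last with '7' between the halves.
Doubling 72772772772 with '7' between the halves:

72772772772772772772772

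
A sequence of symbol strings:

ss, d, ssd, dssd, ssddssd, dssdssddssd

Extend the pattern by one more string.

ssddssddssdssddssd

Each term (from the third on) is the two preceding terms concatenated in order: term 3 = ss·d = ssd.
So term 7 is ssddssd·dssdssddssd.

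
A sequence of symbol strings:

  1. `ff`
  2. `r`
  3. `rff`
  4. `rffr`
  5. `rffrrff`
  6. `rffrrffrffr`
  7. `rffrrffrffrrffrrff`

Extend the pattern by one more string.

This is a Fibonacci-style word recurrence s(k) = s(k−1)·s(k−2): e.g. r·ff = rff.
The next term joins rffrrffrffrrffrrff and rffrrffrffr.

rffrrffrffrrffrrffrffrrffrffr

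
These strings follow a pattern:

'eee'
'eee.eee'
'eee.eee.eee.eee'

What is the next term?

Every step duplicates the string with '.' between the halves.
Doubling eee.eee.eee.eee with '.' between the halves:

eee.eee.eee.eee.eee.eee.eee.eee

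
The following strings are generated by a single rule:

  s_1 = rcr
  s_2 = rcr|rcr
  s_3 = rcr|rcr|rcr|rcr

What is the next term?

Each string is two copies of the previous one joined by '|'.
So the next term is two copies of rcr|rcr|rcr|rcr with '|' between the halves.

rcr|rcr|rcr|rcr|rcr|rcr|rcr|rcr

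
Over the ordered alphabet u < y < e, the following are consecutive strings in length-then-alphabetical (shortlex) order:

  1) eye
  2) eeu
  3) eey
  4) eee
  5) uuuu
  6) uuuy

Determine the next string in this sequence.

uuue

Treat uuuy as a base-3 numeral over the given alphabet and add one, carrying through any trailing e's.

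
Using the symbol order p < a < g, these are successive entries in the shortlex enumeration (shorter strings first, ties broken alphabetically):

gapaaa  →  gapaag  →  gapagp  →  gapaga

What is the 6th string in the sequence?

Advancing 2 positions from gapaga through gapaga → gapagg reaches term 6.

gapgpp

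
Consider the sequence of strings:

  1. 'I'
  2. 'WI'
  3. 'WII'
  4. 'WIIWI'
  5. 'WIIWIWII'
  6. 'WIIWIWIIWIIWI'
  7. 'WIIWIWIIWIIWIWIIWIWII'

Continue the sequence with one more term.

This is a Fibonacci-style word recurrence s(k) = s(k−1)·s(k−2): e.g. WI·I = WII.
So term 8 is WIIWIWIIWIIWIWIIWIWII·WIIWIWIIWIIWI.

WIIWIWIIWIIWIWIIWIWIIWIIWIWIIWIIWI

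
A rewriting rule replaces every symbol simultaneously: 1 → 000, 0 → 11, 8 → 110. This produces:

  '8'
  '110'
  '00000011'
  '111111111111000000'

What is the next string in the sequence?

000000000000000000000000000000000000111111111111

Applying the rule to each of the 18 symbols of 111111111111000000 gives the pieces 000 000 000 000 000 000 000 000 000 000 000 000 11 11 11 11 11 11, which concatenate to the answer.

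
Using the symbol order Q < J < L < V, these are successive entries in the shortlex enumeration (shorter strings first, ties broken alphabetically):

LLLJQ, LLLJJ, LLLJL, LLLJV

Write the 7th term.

LLLLL

Stepping forward 3 times from LLLJV: LLLJV → LLLLQ → LLLLJ, then the target.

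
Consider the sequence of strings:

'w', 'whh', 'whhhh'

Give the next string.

whhhhhh

The strings grow by a fixed suffix hh each time.
One more step from whhhh gives the answer.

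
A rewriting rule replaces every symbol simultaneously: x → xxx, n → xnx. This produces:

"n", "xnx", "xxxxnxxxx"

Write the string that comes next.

xxxxxxxxxxxxxnxxxxxxxxxxxxx

Expanding xxxxnxxxx: x→xxx, x→xxx, x→xxx, x→xxx, n→xnx, x→xxx, x→xxx, x→xxx, x→xxx. Concatenated: xxx xxx xxx xxx xnx xxx xxx xxx xxx.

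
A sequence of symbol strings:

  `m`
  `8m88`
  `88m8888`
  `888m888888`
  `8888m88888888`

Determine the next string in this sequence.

88888m8888888888

Every step adds 8 to the front and 88 to the end of the previous string.
One more step from 8888m88888888 gives the answer.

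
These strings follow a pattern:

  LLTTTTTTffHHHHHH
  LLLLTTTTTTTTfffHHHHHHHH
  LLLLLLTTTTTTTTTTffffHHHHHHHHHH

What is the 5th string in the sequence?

LLLLLLLLLLTTTTTTTTTTTTTTffffffHHHHHHHHHHHHHH

Each string has the form L^{2n-2} T^{2n+2} f^{n} H^{2n+2}, where the shown terms are n = 2, 3, 4.
Setting n = 6 gives 10, 14, 6, 14 characters in each block.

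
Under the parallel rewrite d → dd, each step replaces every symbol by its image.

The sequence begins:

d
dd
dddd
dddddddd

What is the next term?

Rewriting each symbol of dddddddd: d→dd, d→dd, d→dd, d→dd, d→dd, d→dd, d→dd, d→dd, which concatenates to dd dd dd dd dd dd dd dd.

dddddddddddddddd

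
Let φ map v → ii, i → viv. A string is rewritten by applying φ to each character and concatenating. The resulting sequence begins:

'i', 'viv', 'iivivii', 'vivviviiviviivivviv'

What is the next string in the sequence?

iiviviiiiviviivivviviiviviivivviviiviviiiivivii

φ(vivviviiviviivivviv) expands symbol-by-symbol to ii viv ii ii viv ii viv viv ii viv ii viv viv ii viv ii ii viv ii; joining the 19 pieces gives the next term.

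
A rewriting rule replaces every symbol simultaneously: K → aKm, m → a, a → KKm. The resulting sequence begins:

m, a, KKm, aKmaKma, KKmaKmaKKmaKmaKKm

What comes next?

aKmaKmaKKmaKmaKKmaKmaKmaKKmaKmaKKmaKmaKma

φ(KKmaKmaKKmaKmaKKm) expands symbol-by-symbol to aKm aKm a KKm aKm a KKm aKm aKm a KKm aKm a KKm aKm aKm a; joining the 17 pieces gives the next term.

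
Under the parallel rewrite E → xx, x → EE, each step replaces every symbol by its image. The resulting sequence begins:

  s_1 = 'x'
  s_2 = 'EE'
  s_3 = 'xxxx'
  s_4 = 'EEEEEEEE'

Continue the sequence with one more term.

Expanding EEEEEEEE: E→xx, E→xx, E→xx, E→xx, E→xx, E→xx, E→xx, E→xx. Concatenated: xx xx xx xx xx xx xx xx.

xxxxxxxxxxxxxxxx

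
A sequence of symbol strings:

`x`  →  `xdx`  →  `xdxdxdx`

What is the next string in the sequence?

xdxdxdxdxdxdxdx

Each string is two copies of the previous one joined by 'd'.
So the next term is two copies of xdxdxdx with 'd' between the halves.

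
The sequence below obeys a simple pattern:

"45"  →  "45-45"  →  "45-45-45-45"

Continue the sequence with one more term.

45-45-45-45-45-45-45-45

Every step duplicates the string with '-' between the halves.
So the next term is two copies of 45-45-45-45 with '-' between the halves.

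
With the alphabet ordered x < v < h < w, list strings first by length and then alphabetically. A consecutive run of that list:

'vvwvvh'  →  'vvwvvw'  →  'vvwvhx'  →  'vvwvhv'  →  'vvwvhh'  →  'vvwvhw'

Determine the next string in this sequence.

vvwvwx

The successor of vvwvhw increments the rightmost position that isn't already w and resets every position after it to x.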